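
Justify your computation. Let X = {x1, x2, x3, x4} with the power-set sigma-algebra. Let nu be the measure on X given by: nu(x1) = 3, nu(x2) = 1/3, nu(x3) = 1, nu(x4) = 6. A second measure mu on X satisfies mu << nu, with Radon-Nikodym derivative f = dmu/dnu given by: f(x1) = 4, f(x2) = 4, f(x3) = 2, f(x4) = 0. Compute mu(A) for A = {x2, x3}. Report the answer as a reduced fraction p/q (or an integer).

By the defining property of the Radon-Nikodym derivative, for every measurable set A,
  mu(A) = integral_A f dnu.
Since nu is a discrete measure concentrated on the atoms of X, the integral over A reduces to the sum
  mu(A) = sum_{x in A} f(x) * nu({x}).
Computing each term:
  x2: f(x2) * nu(x2) = 4 * 1/3 = 4/3.
  x3: f(x3) * nu(x3) = 2 * 1 = 2.
Summing: mu(A) = 4/3 + 2 = 10/3.

10/3


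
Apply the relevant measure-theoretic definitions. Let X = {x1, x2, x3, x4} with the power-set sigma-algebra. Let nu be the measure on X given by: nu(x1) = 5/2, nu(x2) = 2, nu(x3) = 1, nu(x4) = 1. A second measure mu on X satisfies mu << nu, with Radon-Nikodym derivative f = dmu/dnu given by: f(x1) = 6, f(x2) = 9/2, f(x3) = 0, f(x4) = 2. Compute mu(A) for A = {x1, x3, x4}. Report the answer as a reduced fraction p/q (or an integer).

By the defining property of the Radon-Nikodym derivative, for every measurable set A,
  mu(A) = integral_A f dnu.
Since nu is a discrete measure concentrated on the atoms of X, the integral over A reduces to the sum
  mu(A) = sum_{x in A} f(x) * nu({x}).
Computing each term:
  x1: f(x1) * nu(x1) = 6 * 5/2 = 15.
  x3: f(x3) * nu(x3) = 0 * 1 = 0.
  x4: f(x4) * nu(x4) = 2 * 1 = 2.
Summing: mu(A) = 15 + 0 + 2 = 17.

17


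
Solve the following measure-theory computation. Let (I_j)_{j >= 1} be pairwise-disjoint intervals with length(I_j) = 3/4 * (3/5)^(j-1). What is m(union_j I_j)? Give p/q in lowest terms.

By countable additivity of the Lebesgue measure on pairwise disjoint measurable sets,
  m(union_{j >= 1} I_j) = sum_{j >= 1} m(I_j) = sum_{j >= 1} a * r^(j-1),
  with a = 3/4 and r = 3/5.
Since 0 < r = 3/5 < 1, the geometric series converges:
  sum_{j >= 1} a * r^(j-1) = a / (1 - r).
  = 3/4 / (1 - 3/5)
  = 3/4 / (2/5)
  = 15/8.

15/8


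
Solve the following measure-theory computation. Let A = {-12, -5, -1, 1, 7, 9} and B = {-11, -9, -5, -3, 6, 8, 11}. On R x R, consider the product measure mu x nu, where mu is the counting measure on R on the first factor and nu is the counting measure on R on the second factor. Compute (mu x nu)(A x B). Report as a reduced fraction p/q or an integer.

For a measurable rectangle A x B, the product measure satisfies
  (mu x nu)(A x B) = mu(A) * nu(B).
  mu(A) = 6.
  nu(B) = 7.
  (mu x nu)(A x B) = 6 * 7 = 42.

42


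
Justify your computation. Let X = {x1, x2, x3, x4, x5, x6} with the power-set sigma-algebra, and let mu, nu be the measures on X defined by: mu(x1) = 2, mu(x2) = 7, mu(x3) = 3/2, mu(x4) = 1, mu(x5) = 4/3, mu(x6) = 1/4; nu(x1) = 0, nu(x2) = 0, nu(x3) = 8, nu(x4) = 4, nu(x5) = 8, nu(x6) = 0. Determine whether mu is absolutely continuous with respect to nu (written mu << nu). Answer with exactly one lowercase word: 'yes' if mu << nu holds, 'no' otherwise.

mu << nu means: every nu-null measurable set is also mu-null; equivalently, for every atom x, if nu({x}) = 0 then mu({x}) = 0.
Checking each atom:
  x1: nu = 0, mu = 2 > 0 -> violates mu << nu.
  x2: nu = 0, mu = 7 > 0 -> violates mu << nu.
  x3: nu = 8 > 0 -> no constraint.
  x4: nu = 4 > 0 -> no constraint.
  x5: nu = 8 > 0 -> no constraint.
  x6: nu = 0, mu = 1/4 > 0 -> violates mu << nu.
The atom(s) x1, x2, x6 violate the condition (nu = 0 but mu > 0). Therefore mu is NOT absolutely continuous w.r.t. nu.

no


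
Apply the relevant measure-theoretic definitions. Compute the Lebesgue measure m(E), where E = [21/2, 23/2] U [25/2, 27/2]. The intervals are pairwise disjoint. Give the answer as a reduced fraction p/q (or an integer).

For pairwise disjoint intervals, m(union_i I_i) = sum_i m(I_i),
and m is invariant under swapping open/closed endpoints (single points have measure 0).
So m(E) = sum_i (b_i - a_i).
  I_1 has length 23/2 - 21/2 = 1.
  I_2 has length 27/2 - 25/2 = 1.
Summing:
  m(E) = 1 + 1 = 2.

2


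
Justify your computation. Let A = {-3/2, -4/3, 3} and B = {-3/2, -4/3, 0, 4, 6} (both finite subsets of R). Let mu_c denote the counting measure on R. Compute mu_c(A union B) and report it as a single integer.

Counting measure on a finite set equals cardinality. By inclusion-exclusion, |A union B| = |A| + |B| - |A cap B|.
|A| = 3, |B| = 5, |A cap B| = 2.
So mu_c(A union B) = 3 + 5 - 2 = 6.

6


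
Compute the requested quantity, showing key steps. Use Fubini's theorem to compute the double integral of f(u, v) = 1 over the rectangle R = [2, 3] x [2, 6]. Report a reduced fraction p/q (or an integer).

f(u, v) is a tensor product of a function of u and a function of v, and both factors are bounded continuous (hence Lebesgue integrable) on the rectangle, so Fubini's theorem applies:
  integral_R f d(m x m) = (integral_a1^b1 1 du) * (integral_a2^b2 1 dv).
Inner integral in u: integral_{2}^{3} 1 du = (3^1 - 2^1)/1
  = 1.
Inner integral in v: integral_{2}^{6} 1 dv = (6^1 - 2^1)/1
  = 4.
Product: (1) * (4) = 4.

4


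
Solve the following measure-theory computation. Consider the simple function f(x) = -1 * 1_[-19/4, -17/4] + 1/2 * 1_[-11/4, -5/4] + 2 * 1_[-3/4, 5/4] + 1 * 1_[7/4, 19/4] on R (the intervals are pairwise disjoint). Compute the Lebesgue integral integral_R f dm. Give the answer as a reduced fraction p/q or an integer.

For a simple function f = sum_i c_i * 1_{A_i} with disjoint A_i,
  integral f dm = sum_i c_i * m(A_i).
Lengths of the A_i:
  m(A_1) = -17/4 - (-19/4) = 1/2.
  m(A_2) = -5/4 - (-11/4) = 3/2.
  m(A_3) = 5/4 - (-3/4) = 2.
  m(A_4) = 19/4 - 7/4 = 3.
Contributions c_i * m(A_i):
  (-1) * (1/2) = -1/2.
  (1/2) * (3/2) = 3/4.
  (2) * (2) = 4.
  (1) * (3) = 3.
Total: -1/2 + 3/4 + 4 + 3 = 29/4.

29/4


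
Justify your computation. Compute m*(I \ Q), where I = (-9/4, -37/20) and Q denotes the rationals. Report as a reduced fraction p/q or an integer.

The interval I = (-9/4, -37/20) has m(I) = -37/20 - (-9/4) = 2/5 (endpoints are measure-zero, so open/closed/half-open agree). Write I = (I cap Q) u (I \ Q). The rationals in I are countable, so m*(I cap Q) = 0 (cover each rational by intervals whose total length is arbitrarily small). By countable subadditivity m*(I) <= m*(I cap Q) + m*(I \ Q), hence m*(I \ Q) >= m(I) = 2/5. The reverse inequality m*(I \ Q) <= m*(I) = 2/5 is trivial since (I \ Q) is a subset of I. Therefore m*(I \ Q) = 2/5.

2/5


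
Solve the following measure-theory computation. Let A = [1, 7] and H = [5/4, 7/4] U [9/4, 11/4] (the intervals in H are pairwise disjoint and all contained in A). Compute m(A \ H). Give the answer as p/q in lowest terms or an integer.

The ambient interval has length m(A) = 7 - 1 = 6.
Since the holes are disjoint and sit inside A, by finite additivity
  m(H) = sum_i (b_i - a_i), and m(A \ H) = m(A) - m(H).
Computing the hole measures:
  m(H_1) = 7/4 - 5/4 = 1/2.
  m(H_2) = 11/4 - 9/4 = 1/2.
Summed: m(H) = 1/2 + 1/2 = 1.
So m(A \ H) = 6 - 1 = 5.

5


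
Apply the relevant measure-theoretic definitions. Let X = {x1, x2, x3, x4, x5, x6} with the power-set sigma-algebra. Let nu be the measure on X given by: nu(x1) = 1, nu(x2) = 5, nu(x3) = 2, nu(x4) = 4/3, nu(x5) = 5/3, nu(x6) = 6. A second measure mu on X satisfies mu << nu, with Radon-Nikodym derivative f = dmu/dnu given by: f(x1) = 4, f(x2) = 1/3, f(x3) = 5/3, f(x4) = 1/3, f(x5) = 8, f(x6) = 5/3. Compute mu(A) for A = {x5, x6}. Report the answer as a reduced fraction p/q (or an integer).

By the defining property of the Radon-Nikodym derivative, for every measurable set A,
  mu(A) = integral_A f dnu.
Since nu is a discrete measure concentrated on the atoms of X, the integral over A reduces to the sum
  mu(A) = sum_{x in A} f(x) * nu({x}).
Computing each term:
  x5: f(x5) * nu(x5) = 8 * 5/3 = 40/3.
  x6: f(x6) * nu(x6) = 5/3 * 6 = 10.
Summing: mu(A) = 40/3 + 10 = 70/3.

70/3


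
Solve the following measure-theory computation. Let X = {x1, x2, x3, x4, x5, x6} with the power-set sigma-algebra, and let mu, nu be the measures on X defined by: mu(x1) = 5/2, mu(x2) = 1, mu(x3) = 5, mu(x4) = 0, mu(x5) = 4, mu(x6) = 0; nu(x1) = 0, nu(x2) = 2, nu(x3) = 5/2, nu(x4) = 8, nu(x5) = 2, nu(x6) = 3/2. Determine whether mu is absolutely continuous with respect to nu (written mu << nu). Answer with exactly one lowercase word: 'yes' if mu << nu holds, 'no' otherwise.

mu << nu means: every nu-null measurable set is also mu-null; equivalently, for every atom x, if nu({x}) = 0 then mu({x}) = 0.
Checking each atom:
  x1: nu = 0, mu = 5/2 > 0 -> violates mu << nu.
  x2: nu = 2 > 0 -> no constraint.
  x3: nu = 5/2 > 0 -> no constraint.
  x4: nu = 8 > 0 -> no constraint.
  x5: nu = 2 > 0 -> no constraint.
  x6: nu = 3/2 > 0 -> no constraint.
The atom(s) x1 violate the condition (nu = 0 but mu > 0). Therefore mu is NOT absolutely continuous w.r.t. nu.

no


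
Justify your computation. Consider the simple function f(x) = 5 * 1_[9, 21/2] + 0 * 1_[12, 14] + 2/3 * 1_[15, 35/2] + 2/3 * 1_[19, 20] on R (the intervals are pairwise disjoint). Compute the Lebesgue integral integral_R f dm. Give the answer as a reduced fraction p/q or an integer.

For a simple function f = sum_i c_i * 1_{A_i} with disjoint A_i,
  integral f dm = sum_i c_i * m(A_i).
Lengths of the A_i:
  m(A_1) = 21/2 - 9 = 3/2.
  m(A_2) = 14 - 12 = 2.
  m(A_3) = 35/2 - 15 = 5/2.
  m(A_4) = 20 - 19 = 1.
Contributions c_i * m(A_i):
  (5) * (3/2) = 15/2.
  (0) * (2) = 0.
  (2/3) * (5/2) = 5/3.
  (2/3) * (1) = 2/3.
Total: 15/2 + 0 + 5/3 + 2/3 = 59/6.

59/6


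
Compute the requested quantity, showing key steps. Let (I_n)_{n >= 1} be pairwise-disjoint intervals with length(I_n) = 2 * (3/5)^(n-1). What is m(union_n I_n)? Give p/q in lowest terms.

By countable additivity of the Lebesgue measure on pairwise disjoint measurable sets,
  m(union_{n >= 1} I_n) = sum_{n >= 1} m(I_n) = sum_{n >= 1} a * r^(n-1),
  with a = 2 and r = 3/5.
Since 0 < r = 3/5 < 1, the geometric series converges:
  sum_{n >= 1} a * r^(n-1) = a / (1 - r).
  = 2 / (1 - 3/5)
  = 2 / (2/5)
  = 5.

5


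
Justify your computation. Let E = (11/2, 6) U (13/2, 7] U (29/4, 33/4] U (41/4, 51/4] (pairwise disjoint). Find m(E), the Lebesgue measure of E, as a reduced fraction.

For pairwise disjoint intervals, m(union_i I_i) = sum_i m(I_i),
and m is invariant under swapping open/closed endpoints (single points have measure 0).
So m(E) = sum_i (b_i - a_i).
  I_1 has length 6 - 11/2 = 1/2.
  I_2 has length 7 - 13/2 = 1/2.
  I_3 has length 33/4 - 29/4 = 1.
  I_4 has length 51/4 - 41/4 = 5/2.
Summing:
  m(E) = 1/2 + 1/2 + 1 + 5/2 = 9/2.

9/2


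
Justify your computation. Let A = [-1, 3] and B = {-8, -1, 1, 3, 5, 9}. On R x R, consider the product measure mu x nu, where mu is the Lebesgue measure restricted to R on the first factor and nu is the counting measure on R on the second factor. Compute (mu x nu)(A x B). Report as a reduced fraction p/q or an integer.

For a measurable rectangle A x B, the product measure satisfies
  (mu x nu)(A x B) = mu(A) * nu(B).
  mu(A) = 4.
  nu(B) = 6.
  (mu x nu)(A x B) = 4 * 6 = 24.

24


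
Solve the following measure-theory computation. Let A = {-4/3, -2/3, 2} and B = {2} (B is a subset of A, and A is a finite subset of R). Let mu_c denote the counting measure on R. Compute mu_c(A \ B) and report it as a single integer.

Counting measure assigns mu_c(E) = |E| (number of elements) when E is finite. For B subset A, A \ B is the set of elements of A not in B, so |A \ B| = |A| - |B|.
|A| = 3, |B| = 1, so mu_c(A \ B) = 3 - 1 = 2.

2


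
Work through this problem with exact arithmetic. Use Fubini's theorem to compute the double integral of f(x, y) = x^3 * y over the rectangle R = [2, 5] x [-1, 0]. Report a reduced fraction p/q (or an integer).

f(x, y) is a tensor product of a function of x and a function of y, and both factors are bounded continuous (hence Lebesgue integrable) on the rectangle, so Fubini's theorem applies:
  integral_R f d(m x m) = (integral_a1^b1 x^3 dx) * (integral_a2^b2 y dy).
Inner integral in x: integral_{2}^{5} x^3 dx = (5^4 - 2^4)/4
  = 609/4.
Inner integral in y: integral_{-1}^{0} y dy = (0^2 - (-1)^2)/2
  = -1/2.
Product: (609/4) * (-1/2) = -609/8.

-609/8


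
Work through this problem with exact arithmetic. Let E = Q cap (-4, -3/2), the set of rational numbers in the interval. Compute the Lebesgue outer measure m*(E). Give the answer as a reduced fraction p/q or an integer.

The set Q cap (-4, -3/2) is countable (a subset of the countable set Q). Lebesgue outer measure of any countable set is 0: each singleton {q} has m*({q}) = 0, and by countable subadditivity m*(union_k {q_k}) <= sum_k m*({q_k}) = sum_k 0 = 0. The reverse inequality m*(E) >= 0 is automatic. So m*(Q cap (-4, -3/2)) = 0.

0


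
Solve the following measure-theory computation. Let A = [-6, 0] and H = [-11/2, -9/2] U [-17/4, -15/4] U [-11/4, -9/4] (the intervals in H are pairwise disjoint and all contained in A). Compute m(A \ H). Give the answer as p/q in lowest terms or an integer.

The ambient interval has length m(A) = 0 - (-6) = 6.
Since the holes are disjoint and sit inside A, by finite additivity
  m(H) = sum_i (b_i - a_i), and m(A \ H) = m(A) - m(H).
Computing the hole measures:
  m(H_1) = -9/2 - (-11/2) = 1.
  m(H_2) = -15/4 - (-17/4) = 1/2.
  m(H_3) = -9/4 - (-11/4) = 1/2.
Summed: m(H) = 1 + 1/2 + 1/2 = 2.
So m(A \ H) = 6 - 2 = 4.

4


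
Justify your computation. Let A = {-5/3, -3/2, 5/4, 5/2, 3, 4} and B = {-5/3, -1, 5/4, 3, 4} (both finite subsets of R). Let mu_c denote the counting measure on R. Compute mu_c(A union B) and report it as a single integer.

Counting measure on a finite set equals cardinality. By inclusion-exclusion, |A union B| = |A| + |B| - |A cap B|.
|A| = 6, |B| = 5, |A cap B| = 4.
So mu_c(A union B) = 6 + 5 - 4 = 7.

7


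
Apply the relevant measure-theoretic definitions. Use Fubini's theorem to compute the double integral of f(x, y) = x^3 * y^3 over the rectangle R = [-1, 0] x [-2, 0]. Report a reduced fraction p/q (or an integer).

f(x, y) is a tensor product of a function of x and a function of y, and both factors are bounded continuous (hence Lebesgue integrable) on the rectangle, so Fubini's theorem applies:
  integral_R f d(m x m) = (integral_a1^b1 x^3 dx) * (integral_a2^b2 y^3 dy).
Inner integral in x: integral_{-1}^{0} x^3 dx = (0^4 - (-1)^4)/4
  = -1/4.
Inner integral in y: integral_{-2}^{0} y^3 dy = (0^4 - (-2)^4)/4
  = -4.
Product: (-1/4) * (-4) = 1.

1


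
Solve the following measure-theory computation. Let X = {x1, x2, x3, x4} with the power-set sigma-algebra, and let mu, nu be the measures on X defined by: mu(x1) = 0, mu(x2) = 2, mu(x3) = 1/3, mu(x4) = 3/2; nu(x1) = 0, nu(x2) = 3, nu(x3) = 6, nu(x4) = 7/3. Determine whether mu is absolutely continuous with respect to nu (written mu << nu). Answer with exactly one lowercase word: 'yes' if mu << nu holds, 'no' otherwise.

mu << nu means: every nu-null measurable set is also mu-null; equivalently, for every atom x, if nu({x}) = 0 then mu({x}) = 0.
Checking each atom:
  x1: nu = 0, mu = 0 -> consistent with mu << nu.
  x2: nu = 3 > 0 -> no constraint.
  x3: nu = 6 > 0 -> no constraint.
  x4: nu = 7/3 > 0 -> no constraint.
No atom violates the condition. Therefore mu << nu.

yes


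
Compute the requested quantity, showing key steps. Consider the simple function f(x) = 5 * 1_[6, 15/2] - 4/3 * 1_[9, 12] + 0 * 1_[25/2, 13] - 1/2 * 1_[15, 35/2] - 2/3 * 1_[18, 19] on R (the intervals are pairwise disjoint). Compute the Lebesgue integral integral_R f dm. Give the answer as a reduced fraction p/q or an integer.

For a simple function f = sum_i c_i * 1_{A_i} with disjoint A_i,
  integral f dm = sum_i c_i * m(A_i).
Lengths of the A_i:
  m(A_1) = 15/2 - 6 = 3/2.
  m(A_2) = 12 - 9 = 3.
  m(A_3) = 13 - 25/2 = 1/2.
  m(A_4) = 35/2 - 15 = 5/2.
  m(A_5) = 19 - 18 = 1.
Contributions c_i * m(A_i):
  (5) * (3/2) = 15/2.
  (-4/3) * (3) = -4.
  (0) * (1/2) = 0.
  (-1/2) * (5/2) = -5/4.
  (-2/3) * (1) = -2/3.
Total: 15/2 - 4 + 0 - 5/4 - 2/3 = 19/12.

19/12


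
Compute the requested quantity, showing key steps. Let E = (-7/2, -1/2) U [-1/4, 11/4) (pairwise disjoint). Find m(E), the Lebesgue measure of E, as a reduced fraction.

For pairwise disjoint intervals, m(union_i I_i) = sum_i m(I_i),
and m is invariant under swapping open/closed endpoints (single points have measure 0).
So m(E) = sum_i (b_i - a_i).
  I_1 has length -1/2 - (-7/2) = 3.
  I_2 has length 11/4 - (-1/4) = 3.
Summing:
  m(E) = 3 + 3 = 6.

6


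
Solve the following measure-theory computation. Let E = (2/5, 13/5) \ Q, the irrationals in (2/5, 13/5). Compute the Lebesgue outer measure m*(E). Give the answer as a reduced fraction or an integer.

The interval I = (2/5, 13/5) has m(I) = 13/5 - 2/5 = 11/5 (endpoints are measure-zero, so open/closed/half-open agree). Write I = (I cap Q) u (I \ Q). The rationals in I are countable, so m*(I cap Q) = 0 (cover each rational by intervals whose total length is arbitrarily small). By countable subadditivity m*(I) <= m*(I cap Q) + m*(I \ Q), hence m*(I \ Q) >= m(I) = 11/5. The reverse inequality m*(I \ Q) <= m*(I) = 11/5 is trivial since (I \ Q) is a subset of I. Therefore m*(I \ Q) = 11/5.

11/5


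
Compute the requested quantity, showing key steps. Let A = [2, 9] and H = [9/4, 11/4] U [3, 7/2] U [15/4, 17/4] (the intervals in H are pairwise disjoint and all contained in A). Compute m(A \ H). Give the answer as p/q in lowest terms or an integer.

The ambient interval has length m(A) = 9 - 2 = 7.
Since the holes are disjoint and sit inside A, by finite additivity
  m(H) = sum_i (b_i - a_i), and m(A \ H) = m(A) - m(H).
Computing the hole measures:
  m(H_1) = 11/4 - 9/4 = 1/2.
  m(H_2) = 7/2 - 3 = 1/2.
  m(H_3) = 17/4 - 15/4 = 1/2.
Summed: m(H) = 1/2 + 1/2 + 1/2 = 3/2.
So m(A \ H) = 7 - 3/2 = 11/2.

11/2


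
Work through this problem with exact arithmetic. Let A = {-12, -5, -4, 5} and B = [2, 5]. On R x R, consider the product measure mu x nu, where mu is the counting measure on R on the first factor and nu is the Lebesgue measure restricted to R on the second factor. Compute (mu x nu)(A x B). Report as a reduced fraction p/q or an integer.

For a measurable rectangle A x B, the product measure satisfies
  (mu x nu)(A x B) = mu(A) * nu(B).
  mu(A) = 4.
  nu(B) = 3.
  (mu x nu)(A x B) = 4 * 3 = 12.

12


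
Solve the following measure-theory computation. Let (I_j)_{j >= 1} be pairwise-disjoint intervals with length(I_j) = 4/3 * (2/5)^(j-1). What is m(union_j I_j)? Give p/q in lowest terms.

By countable additivity of the Lebesgue measure on pairwise disjoint measurable sets,
  m(union_{j >= 1} I_j) = sum_{j >= 1} m(I_j) = sum_{j >= 1} a * r^(j-1),
  with a = 4/3 and r = 2/5.
Since 0 < r = 2/5 < 1, the geometric series converges:
  sum_{j >= 1} a * r^(j-1) = a / (1 - r).
  = 4/3 / (1 - 2/5)
  = 4/3 / (3/5)
  = 20/9.

20/9


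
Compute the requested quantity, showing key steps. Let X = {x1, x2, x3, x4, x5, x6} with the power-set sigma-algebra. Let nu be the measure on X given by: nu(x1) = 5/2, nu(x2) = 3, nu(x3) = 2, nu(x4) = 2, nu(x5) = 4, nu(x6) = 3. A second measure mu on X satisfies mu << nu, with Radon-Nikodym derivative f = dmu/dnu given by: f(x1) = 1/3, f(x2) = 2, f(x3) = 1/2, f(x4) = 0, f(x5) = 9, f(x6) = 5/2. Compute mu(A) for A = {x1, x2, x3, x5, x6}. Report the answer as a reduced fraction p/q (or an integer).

By the defining property of the Radon-Nikodym derivative, for every measurable set A,
  mu(A) = integral_A f dnu.
Since nu is a discrete measure concentrated on the atoms of X, the integral over A reduces to the sum
  mu(A) = sum_{x in A} f(x) * nu({x}).
Computing each term:
  x1: f(x1) * nu(x1) = 1/3 * 5/2 = 5/6.
  x2: f(x2) * nu(x2) = 2 * 3 = 6.
  x3: f(x3) * nu(x3) = 1/2 * 2 = 1.
  x5: f(x5) * nu(x5) = 9 * 4 = 36.
  x6: f(x6) * nu(x6) = 5/2 * 3 = 15/2.
Summing: mu(A) = 5/6 + 6 + 1 + 36 + 15/2 = 154/3.

154/3


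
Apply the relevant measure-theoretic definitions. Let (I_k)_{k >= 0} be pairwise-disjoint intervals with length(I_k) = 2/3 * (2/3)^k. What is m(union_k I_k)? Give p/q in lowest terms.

By countable additivity of the Lebesgue measure on pairwise disjoint measurable sets,
  m(union_{k >= 0} I_k) = sum_{k >= 0} m(I_k) = sum_{k >= 0} a * r^k,
  with a = 2/3 and r = 2/3.
Since 0 < r = 2/3 < 1, the geometric series converges:
  sum_{k >= 0} a * r^k = a / (1 - r).
  = 2/3 / (1 - 2/3)
  = 2/3 / (1/3)
  = 2.

2


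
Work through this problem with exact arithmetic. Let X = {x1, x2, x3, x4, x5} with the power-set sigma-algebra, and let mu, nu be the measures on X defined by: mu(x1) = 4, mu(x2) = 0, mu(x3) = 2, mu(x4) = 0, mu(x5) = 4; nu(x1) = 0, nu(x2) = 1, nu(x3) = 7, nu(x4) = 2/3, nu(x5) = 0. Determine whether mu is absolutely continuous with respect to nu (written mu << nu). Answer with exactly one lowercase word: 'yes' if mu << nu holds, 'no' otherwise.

mu << nu means: every nu-null measurable set is also mu-null; equivalently, for every atom x, if nu({x}) = 0 then mu({x}) = 0.
Checking each atom:
  x1: nu = 0, mu = 4 > 0 -> violates mu << nu.
  x2: nu = 1 > 0 -> no constraint.
  x3: nu = 7 > 0 -> no constraint.
  x4: nu = 2/3 > 0 -> no constraint.
  x5: nu = 0, mu = 4 > 0 -> violates mu << nu.
The atom(s) x1, x5 violate the condition (nu = 0 but mu > 0). Therefore mu is NOT absolutely continuous w.r.t. nu.

no


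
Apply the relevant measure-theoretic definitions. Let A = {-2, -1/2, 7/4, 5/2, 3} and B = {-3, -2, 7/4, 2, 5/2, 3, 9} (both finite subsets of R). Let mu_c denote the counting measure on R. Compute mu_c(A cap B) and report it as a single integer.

Counting measure on a finite set equals cardinality. mu_c(A cap B) = |A cap B| (elements appearing in both).
Enumerating the elements of A that also lie in B gives 4 element(s).
So mu_c(A cap B) = 4.

4


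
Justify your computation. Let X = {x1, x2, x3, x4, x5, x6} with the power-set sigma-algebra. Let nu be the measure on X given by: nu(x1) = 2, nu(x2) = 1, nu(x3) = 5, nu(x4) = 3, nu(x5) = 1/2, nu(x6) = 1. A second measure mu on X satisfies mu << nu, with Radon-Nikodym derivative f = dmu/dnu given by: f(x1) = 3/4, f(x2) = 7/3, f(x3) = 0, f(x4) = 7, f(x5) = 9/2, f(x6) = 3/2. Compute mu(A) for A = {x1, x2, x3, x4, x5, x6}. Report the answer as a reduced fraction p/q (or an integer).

By the defining property of the Radon-Nikodym derivative, for every measurable set A,
  mu(A) = integral_A f dnu.
Since nu is a discrete measure concentrated on the atoms of X, the integral over A reduces to the sum
  mu(A) = sum_{x in A} f(x) * nu({x}).
Computing each term:
  x1: f(x1) * nu(x1) = 3/4 * 2 = 3/2.
  x2: f(x2) * nu(x2) = 7/3 * 1 = 7/3.
  x3: f(x3) * nu(x3) = 0 * 5 = 0.
  x4: f(x4) * nu(x4) = 7 * 3 = 21.
  x5: f(x5) * nu(x5) = 9/2 * 1/2 = 9/4.
  x6: f(x6) * nu(x6) = 3/2 * 1 = 3/2.
Summing: mu(A) = 3/2 + 7/3 + 0 + 21 + 9/4 + 3/2 = 343/12.

343/12


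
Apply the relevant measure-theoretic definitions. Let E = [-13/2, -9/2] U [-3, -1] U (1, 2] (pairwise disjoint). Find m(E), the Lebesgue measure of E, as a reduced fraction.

For pairwise disjoint intervals, m(union_i I_i) = sum_i m(I_i),
and m is invariant under swapping open/closed endpoints (single points have measure 0).
So m(E) = sum_i (b_i - a_i).
  I_1 has length -9/2 - (-13/2) = 2.
  I_2 has length -1 - (-3) = 2.
  I_3 has length 2 - 1 = 1.
Summing:
  m(E) = 2 + 2 + 1 = 5.

5


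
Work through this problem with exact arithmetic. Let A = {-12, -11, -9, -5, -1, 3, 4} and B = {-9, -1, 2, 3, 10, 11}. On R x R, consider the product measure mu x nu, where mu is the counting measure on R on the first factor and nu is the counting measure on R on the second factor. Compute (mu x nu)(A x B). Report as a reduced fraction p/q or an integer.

For a measurable rectangle A x B, the product measure satisfies
  (mu x nu)(A x B) = mu(A) * nu(B).
  mu(A) = 7.
  nu(B) = 6.
  (mu x nu)(A x B) = 7 * 6 = 42.

42


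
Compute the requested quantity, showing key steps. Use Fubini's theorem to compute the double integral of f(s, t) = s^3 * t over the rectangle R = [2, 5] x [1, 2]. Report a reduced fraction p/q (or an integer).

f(s, t) is a tensor product of a function of s and a function of t, and both factors are bounded continuous (hence Lebesgue integrable) on the rectangle, so Fubini's theorem applies:
  integral_R f d(m x m) = (integral_a1^b1 s^3 ds) * (integral_a2^b2 t dt).
Inner integral in s: integral_{2}^{5} s^3 ds = (5^4 - 2^4)/4
  = 609/4.
Inner integral in t: integral_{1}^{2} t dt = (2^2 - 1^2)/2
  = 3/2.
Product: (609/4) * (3/2) = 1827/8.

1827/8


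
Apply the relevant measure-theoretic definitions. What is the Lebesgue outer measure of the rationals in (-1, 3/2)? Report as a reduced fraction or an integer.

Q cap (-1, 3/2) is countable; list its elements as q_1, q_2, ... . Fix eps > 0 and cover the k-th point by an interval of length eps * 2^(-k). The cover has total length eps * sum_{k>=1} 2^(-k) = eps, so by definition of outer measure m*(Q cap (-1, 3/2)) <= eps. Since eps was arbitrary and m* >= 0, the outer measure is 0.

0


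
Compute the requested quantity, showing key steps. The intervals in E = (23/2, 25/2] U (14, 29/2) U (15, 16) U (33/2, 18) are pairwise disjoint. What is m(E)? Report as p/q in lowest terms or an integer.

For pairwise disjoint intervals, m(union_i I_i) = sum_i m(I_i),
and m is invariant under swapping open/closed endpoints (single points have measure 0).
So m(E) = sum_i (b_i - a_i).
  I_1 has length 25/2 - 23/2 = 1.
  I_2 has length 29/2 - 14 = 1/2.
  I_3 has length 16 - 15 = 1.
  I_4 has length 18 - 33/2 = 3/2.
Summing:
  m(E) = 1 + 1/2 + 1 + 3/2 = 4.

4


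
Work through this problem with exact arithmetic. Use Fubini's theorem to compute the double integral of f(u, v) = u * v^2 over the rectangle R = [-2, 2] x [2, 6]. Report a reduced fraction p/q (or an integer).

f(u, v) is a tensor product of a function of u and a function of v, and both factors are bounded continuous (hence Lebesgue integrable) on the rectangle, so Fubini's theorem applies:
  integral_R f d(m x m) = (integral_a1^b1 u du) * (integral_a2^b2 v^2 dv).
Inner integral in u: integral_{-2}^{2} u du = (2^2 - (-2)^2)/2
  = 0.
Inner integral in v: integral_{2}^{6} v^2 dv = (6^3 - 2^3)/3
  = 208/3.
Product: (0) * (208/3) = 0.

0


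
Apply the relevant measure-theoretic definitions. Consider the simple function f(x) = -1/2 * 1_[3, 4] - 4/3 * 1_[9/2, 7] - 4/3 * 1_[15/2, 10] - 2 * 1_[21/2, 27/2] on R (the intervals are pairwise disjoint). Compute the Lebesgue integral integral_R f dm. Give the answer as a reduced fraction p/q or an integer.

For a simple function f = sum_i c_i * 1_{A_i} with disjoint A_i,
  integral f dm = sum_i c_i * m(A_i).
Lengths of the A_i:
  m(A_1) = 4 - 3 = 1.
  m(A_2) = 7 - 9/2 = 5/2.
  m(A_3) = 10 - 15/2 = 5/2.
  m(A_4) = 27/2 - 21/2 = 3.
Contributions c_i * m(A_i):
  (-1/2) * (1) = -1/2.
  (-4/3) * (5/2) = -10/3.
  (-4/3) * (5/2) = -10/3.
  (-2) * (3) = -6.
Total: -1/2 - 10/3 - 10/3 - 6 = -79/6.

-79/6


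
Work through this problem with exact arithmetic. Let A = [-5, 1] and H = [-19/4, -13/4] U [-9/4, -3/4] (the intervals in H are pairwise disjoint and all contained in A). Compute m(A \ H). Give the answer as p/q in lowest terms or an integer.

The ambient interval has length m(A) = 1 - (-5) = 6.
Since the holes are disjoint and sit inside A, by finite additivity
  m(H) = sum_i (b_i - a_i), and m(A \ H) = m(A) - m(H).
Computing the hole measures:
  m(H_1) = -13/4 - (-19/4) = 3/2.
  m(H_2) = -3/4 - (-9/4) = 3/2.
Summed: m(H) = 3/2 + 3/2 = 3.
So m(A \ H) = 6 - 3 = 3.

3


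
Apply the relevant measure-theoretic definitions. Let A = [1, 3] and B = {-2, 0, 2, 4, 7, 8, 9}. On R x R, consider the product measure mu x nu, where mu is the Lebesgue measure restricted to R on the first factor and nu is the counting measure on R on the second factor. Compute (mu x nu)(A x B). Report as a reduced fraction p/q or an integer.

For a measurable rectangle A x B, the product measure satisfies
  (mu x nu)(A x B) = mu(A) * nu(B).
  mu(A) = 2.
  nu(B) = 7.
  (mu x nu)(A x B) = 2 * 7 = 14.

14


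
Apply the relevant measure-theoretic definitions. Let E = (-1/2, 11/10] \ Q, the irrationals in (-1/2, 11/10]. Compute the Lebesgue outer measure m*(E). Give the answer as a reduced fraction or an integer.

The interval I = (-1/2, 11/10] has m(I) = 11/10 - (-1/2) = 8/5 (endpoints are measure-zero, so open/closed/half-open agree). Write I = (I cap Q) u (I \ Q). The rationals in I are countable, so m*(I cap Q) = 0 (cover each rational by intervals whose total length is arbitrarily small). By countable subadditivity m*(I) <= m*(I cap Q) + m*(I \ Q), hence m*(I \ Q) >= m(I) = 8/5. The reverse inequality m*(I \ Q) <= m*(I) = 8/5 is trivial since (I \ Q) is a subset of I. Therefore m*(I \ Q) = 8/5.

8/5


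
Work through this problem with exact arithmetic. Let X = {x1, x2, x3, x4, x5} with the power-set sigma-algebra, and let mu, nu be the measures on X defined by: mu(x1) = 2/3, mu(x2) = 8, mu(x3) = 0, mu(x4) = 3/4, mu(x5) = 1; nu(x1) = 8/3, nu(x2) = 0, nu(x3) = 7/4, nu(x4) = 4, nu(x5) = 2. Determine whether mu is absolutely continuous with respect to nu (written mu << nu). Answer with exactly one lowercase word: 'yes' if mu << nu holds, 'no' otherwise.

mu << nu means: every nu-null measurable set is also mu-null; equivalently, for every atom x, if nu({x}) = 0 then mu({x}) = 0.
Checking each atom:
  x1: nu = 8/3 > 0 -> no constraint.
  x2: nu = 0, mu = 8 > 0 -> violates mu << nu.
  x3: nu = 7/4 > 0 -> no constraint.
  x4: nu = 4 > 0 -> no constraint.
  x5: nu = 2 > 0 -> no constraint.
The atom(s) x2 violate the condition (nu = 0 but mu > 0). Therefore mu is NOT absolutely continuous w.r.t. nu.

no


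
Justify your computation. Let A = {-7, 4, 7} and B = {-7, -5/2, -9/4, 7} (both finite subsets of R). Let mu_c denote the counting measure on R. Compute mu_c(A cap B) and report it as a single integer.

Counting measure on a finite set equals cardinality. mu_c(A cap B) = |A cap B| (elements appearing in both).
Enumerating the elements of A that also lie in B gives 2 element(s).
So mu_c(A cap B) = 2.

2


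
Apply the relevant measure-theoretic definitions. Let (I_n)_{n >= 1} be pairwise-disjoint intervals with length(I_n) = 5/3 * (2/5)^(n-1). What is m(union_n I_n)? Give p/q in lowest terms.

By countable additivity of the Lebesgue measure on pairwise disjoint measurable sets,
  m(union_{n >= 1} I_n) = sum_{n >= 1} m(I_n) = sum_{n >= 1} a * r^(n-1),
  with a = 5/3 and r = 2/5.
Since 0 < r = 2/5 < 1, the geometric series converges:
  sum_{n >= 1} a * r^(n-1) = a / (1 - r).
  = 5/3 / (1 - 2/5)
  = 5/3 / (3/5)
  = 25/9.

25/9


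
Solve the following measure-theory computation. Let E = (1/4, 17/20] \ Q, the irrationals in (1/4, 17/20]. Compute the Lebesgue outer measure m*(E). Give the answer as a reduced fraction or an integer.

The interval I = (1/4, 17/20] has m(I) = 17/20 - 1/4 = 3/5 (endpoints are measure-zero, so open/closed/half-open agree). Write I = (I cap Q) u (I \ Q). The rationals in I are countable, so m*(I cap Q) = 0 (cover each rational by intervals whose total length is arbitrarily small). By countable subadditivity m*(I) <= m*(I cap Q) + m*(I \ Q), hence m*(I \ Q) >= m(I) = 3/5. The reverse inequality m*(I \ Q) <= m*(I) = 3/5 is trivial since (I \ Q) is a subset of I. Therefore m*(I \ Q) = 3/5.

3/5


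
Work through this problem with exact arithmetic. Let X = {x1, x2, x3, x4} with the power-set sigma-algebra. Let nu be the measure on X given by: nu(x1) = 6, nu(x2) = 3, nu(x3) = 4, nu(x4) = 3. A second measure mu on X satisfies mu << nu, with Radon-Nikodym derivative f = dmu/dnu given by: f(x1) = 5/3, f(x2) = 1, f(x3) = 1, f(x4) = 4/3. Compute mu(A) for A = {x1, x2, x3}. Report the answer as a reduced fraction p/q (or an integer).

By the defining property of the Radon-Nikodym derivative, for every measurable set A,
  mu(A) = integral_A f dnu.
Since nu is a discrete measure concentrated on the atoms of X, the integral over A reduces to the sum
  mu(A) = sum_{x in A} f(x) * nu({x}).
Computing each term:
  x1: f(x1) * nu(x1) = 5/3 * 6 = 10.
  x2: f(x2) * nu(x2) = 1 * 3 = 3.
  x3: f(x3) * nu(x3) = 1 * 4 = 4.
Summing: mu(A) = 10 + 3 + 4 = 17.

17


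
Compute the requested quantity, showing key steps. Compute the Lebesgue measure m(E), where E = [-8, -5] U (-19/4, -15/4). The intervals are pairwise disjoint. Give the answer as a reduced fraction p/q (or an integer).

For pairwise disjoint intervals, m(union_i I_i) = sum_i m(I_i),
and m is invariant under swapping open/closed endpoints (single points have measure 0).
So m(E) = sum_i (b_i - a_i).
  I_1 has length -5 - (-8) = 3.
  I_2 has length -15/4 - (-19/4) = 1.
Summing:
  m(E) = 3 + 1 = 4.

4


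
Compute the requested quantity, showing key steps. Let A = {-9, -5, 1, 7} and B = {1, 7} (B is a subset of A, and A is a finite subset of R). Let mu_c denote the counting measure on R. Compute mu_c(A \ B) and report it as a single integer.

Counting measure assigns mu_c(E) = |E| (number of elements) when E is finite. For B subset A, A \ B is the set of elements of A not in B, so |A \ B| = |A| - |B|.
|A| = 4, |B| = 2, so mu_c(A \ B) = 4 - 2 = 2.

2


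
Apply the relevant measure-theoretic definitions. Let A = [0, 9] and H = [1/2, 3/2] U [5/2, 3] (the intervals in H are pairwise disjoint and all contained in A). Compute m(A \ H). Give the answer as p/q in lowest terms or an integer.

The ambient interval has length m(A) = 9 - 0 = 9.
Since the holes are disjoint and sit inside A, by finite additivity
  m(H) = sum_i (b_i - a_i), and m(A \ H) = m(A) - m(H).
Computing the hole measures:
  m(H_1) = 3/2 - 1/2 = 1.
  m(H_2) = 3 - 5/2 = 1/2.
Summed: m(H) = 1 + 1/2 = 3/2.
So m(A \ H) = 9 - 3/2 = 15/2.

15/2


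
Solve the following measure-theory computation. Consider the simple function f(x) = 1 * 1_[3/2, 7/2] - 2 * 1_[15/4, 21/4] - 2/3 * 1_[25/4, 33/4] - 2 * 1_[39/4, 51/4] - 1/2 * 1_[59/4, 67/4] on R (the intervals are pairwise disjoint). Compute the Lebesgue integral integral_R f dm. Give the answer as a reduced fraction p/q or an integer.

For a simple function f = sum_i c_i * 1_{A_i} with disjoint A_i,
  integral f dm = sum_i c_i * m(A_i).
Lengths of the A_i:
  m(A_1) = 7/2 - 3/2 = 2.
  m(A_2) = 21/4 - 15/4 = 3/2.
  m(A_3) = 33/4 - 25/4 = 2.
  m(A_4) = 51/4 - 39/4 = 3.
  m(A_5) = 67/4 - 59/4 = 2.
Contributions c_i * m(A_i):
  (1) * (2) = 2.
  (-2) * (3/2) = -3.
  (-2/3) * (2) = -4/3.
  (-2) * (3) = -6.
  (-1/2) * (2) = -1.
Total: 2 - 3 - 4/3 - 6 - 1 = -28/3.

-28/3


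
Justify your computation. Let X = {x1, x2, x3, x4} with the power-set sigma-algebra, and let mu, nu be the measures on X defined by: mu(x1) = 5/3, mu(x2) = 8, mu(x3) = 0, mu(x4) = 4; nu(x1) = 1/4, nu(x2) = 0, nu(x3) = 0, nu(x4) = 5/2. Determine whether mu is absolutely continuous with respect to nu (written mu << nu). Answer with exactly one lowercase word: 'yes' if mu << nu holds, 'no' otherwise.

mu << nu means: every nu-null measurable set is also mu-null; equivalently, for every atom x, if nu({x}) = 0 then mu({x}) = 0.
Checking each atom:
  x1: nu = 1/4 > 0 -> no constraint.
  x2: nu = 0, mu = 8 > 0 -> violates mu << nu.
  x3: nu = 0, mu = 0 -> consistent with mu << nu.
  x4: nu = 5/2 > 0 -> no constraint.
The atom(s) x2 violate the condition (nu = 0 but mu > 0). Therefore mu is NOT absolutely continuous w.r.t. nu.

no


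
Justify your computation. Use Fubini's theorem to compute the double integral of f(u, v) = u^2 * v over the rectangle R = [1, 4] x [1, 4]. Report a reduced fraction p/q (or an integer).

f(u, v) is a tensor product of a function of u and a function of v, and both factors are bounded continuous (hence Lebesgue integrable) on the rectangle, so Fubini's theorem applies:
  integral_R f d(m x m) = (integral_a1^b1 u^2 du) * (integral_a2^b2 v dv).
Inner integral in u: integral_{1}^{4} u^2 du = (4^3 - 1^3)/3
  = 21.
Inner integral in v: integral_{1}^{4} v dv = (4^2 - 1^2)/2
  = 15/2.
Product: (21) * (15/2) = 315/2.

315/2


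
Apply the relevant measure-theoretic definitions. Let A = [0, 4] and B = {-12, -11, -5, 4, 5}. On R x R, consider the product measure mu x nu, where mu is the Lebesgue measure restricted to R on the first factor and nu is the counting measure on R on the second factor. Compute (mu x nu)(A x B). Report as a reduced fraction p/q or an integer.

For a measurable rectangle A x B, the product measure satisfies
  (mu x nu)(A x B) = mu(A) * nu(B).
  mu(A) = 4.
  nu(B) = 5.
  (mu x nu)(A x B) = 4 * 5 = 20.

20


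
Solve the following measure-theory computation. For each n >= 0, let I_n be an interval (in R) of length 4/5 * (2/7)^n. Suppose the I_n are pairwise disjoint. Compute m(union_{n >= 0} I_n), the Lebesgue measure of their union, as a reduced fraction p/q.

By countable additivity of the Lebesgue measure on pairwise disjoint measurable sets,
  m(union_{n >= 0} I_n) = sum_{n >= 0} m(I_n) = sum_{n >= 0} a * r^n,
  with a = 4/5 and r = 2/7.
Since 0 < r = 2/7 < 1, the geometric series converges:
  sum_{n >= 0} a * r^n = a / (1 - r).
  = 4/5 / (1 - 2/7)
  = 4/5 / (5/7)
  = 28/25.

28/25


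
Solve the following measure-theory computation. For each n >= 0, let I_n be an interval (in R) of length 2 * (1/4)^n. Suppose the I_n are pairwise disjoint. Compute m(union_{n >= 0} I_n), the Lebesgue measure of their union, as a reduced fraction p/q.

By countable additivity of the Lebesgue measure on pairwise disjoint measurable sets,
  m(union_{n >= 0} I_n) = sum_{n >= 0} m(I_n) = sum_{n >= 0} a * r^n,
  with a = 2 and r = 1/4.
Since 0 < r = 1/4 < 1, the geometric series converges:
  sum_{n >= 0} a * r^n = a / (1 - r).
  = 2 / (1 - 1/4)
  = 2 / (3/4)
  = 8/3.

8/3


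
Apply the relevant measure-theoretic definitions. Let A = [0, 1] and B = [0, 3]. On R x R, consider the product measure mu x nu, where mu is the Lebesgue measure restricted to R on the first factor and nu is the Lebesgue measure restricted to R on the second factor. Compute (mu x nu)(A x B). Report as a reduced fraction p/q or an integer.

For a measurable rectangle A x B, the product measure satisfies
  (mu x nu)(A x B) = mu(A) * nu(B).
  mu(A) = 1.
  nu(B) = 3.
  (mu x nu)(A x B) = 1 * 3 = 3.

3


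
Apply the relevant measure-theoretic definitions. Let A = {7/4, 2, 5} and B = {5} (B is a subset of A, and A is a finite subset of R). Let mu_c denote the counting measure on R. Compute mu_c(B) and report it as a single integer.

Counting measure assigns mu_c(E) = |E| (number of elements) when E is finite.
B has 1 element(s), so mu_c(B) = 1.

1


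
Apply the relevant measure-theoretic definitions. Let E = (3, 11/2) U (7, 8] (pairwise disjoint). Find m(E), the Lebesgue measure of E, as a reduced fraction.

For pairwise disjoint intervals, m(union_i I_i) = sum_i m(I_i),
and m is invariant under swapping open/closed endpoints (single points have measure 0).
So m(E) = sum_i (b_i - a_i).
  I_1 has length 11/2 - 3 = 5/2.
  I_2 has length 8 - 7 = 1.
Summing:
  m(E) = 5/2 + 1 = 7/2.

7/2


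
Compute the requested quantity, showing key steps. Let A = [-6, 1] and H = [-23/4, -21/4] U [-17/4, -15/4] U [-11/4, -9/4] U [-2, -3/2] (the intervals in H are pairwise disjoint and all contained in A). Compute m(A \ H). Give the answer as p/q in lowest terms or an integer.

The ambient interval has length m(A) = 1 - (-6) = 7.
Since the holes are disjoint and sit inside A, by finite additivity
  m(H) = sum_i (b_i - a_i), and m(A \ H) = m(A) - m(H).
Computing the hole measures:
  m(H_1) = -21/4 - (-23/4) = 1/2.
  m(H_2) = -15/4 - (-17/4) = 1/2.
  m(H_3) = -9/4 - (-11/4) = 1/2.
  m(H_4) = -3/2 - (-2) = 1/2.
Summed: m(H) = 1/2 + 1/2 + 1/2 + 1/2 = 2.
So m(A \ H) = 7 - 2 = 5.

5


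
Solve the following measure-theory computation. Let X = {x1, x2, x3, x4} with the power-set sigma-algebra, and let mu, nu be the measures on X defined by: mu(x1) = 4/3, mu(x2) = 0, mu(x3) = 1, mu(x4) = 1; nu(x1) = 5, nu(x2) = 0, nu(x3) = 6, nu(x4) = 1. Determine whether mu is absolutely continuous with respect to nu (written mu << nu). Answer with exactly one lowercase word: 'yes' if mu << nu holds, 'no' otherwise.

mu << nu means: every nu-null measurable set is also mu-null; equivalently, for every atom x, if nu({x}) = 0 then mu({x}) = 0.
Checking each atom:
  x1: nu = 5 > 0 -> no constraint.
  x2: nu = 0, mu = 0 -> consistent with mu << nu.
  x3: nu = 6 > 0 -> no constraint.
  x4: nu = 1 > 0 -> no constraint.
No atom violates the condition. Therefore mu << nu.

yes
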